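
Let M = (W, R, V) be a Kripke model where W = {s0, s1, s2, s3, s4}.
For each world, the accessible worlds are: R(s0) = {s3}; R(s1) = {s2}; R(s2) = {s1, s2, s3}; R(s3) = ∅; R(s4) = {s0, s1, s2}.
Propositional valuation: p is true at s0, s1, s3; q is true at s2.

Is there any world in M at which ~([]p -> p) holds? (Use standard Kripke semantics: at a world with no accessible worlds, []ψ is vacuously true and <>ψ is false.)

No

Recall that []ψ holds at a world iff ψ holds at every accessible world, and <>ψ holds iff ψ holds at some accessible world.
Let φ = ~([]p -> p). Evaluate φ at each world:
  s0 (successors {s3}): φ is false.
  s1 (successors {s2}): φ is false.
  s2 (successors {s1, s2, s3}): φ is false.
  s3 (successors ∅): φ is false.
  s4 (successors {s0, s1, s2}): φ is false.
For instance, at s0:
  At s0: []p -> p is true, so ~([]p -> p) is false.
    At s0: []p is true, p is true, so []p -> p is true.
      At s0: []p requires p at every successor {s3}.
        At s3: p is true.
      So []p is true at s0.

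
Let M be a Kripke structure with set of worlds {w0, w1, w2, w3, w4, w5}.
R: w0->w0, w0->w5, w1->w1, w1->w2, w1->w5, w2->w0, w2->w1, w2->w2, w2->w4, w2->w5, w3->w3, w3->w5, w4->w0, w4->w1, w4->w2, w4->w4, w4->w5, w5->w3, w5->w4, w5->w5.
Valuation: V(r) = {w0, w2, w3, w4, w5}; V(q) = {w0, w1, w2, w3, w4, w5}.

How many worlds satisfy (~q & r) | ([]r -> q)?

Let φ = (~q & r) | ([]r -> q). Evaluate φ at each world:
  w0 (successors {w0, w5}): φ is true.
  w1 (successors {w1, w2, w5}): φ is true.
  w2 (successors {w0, w1, w2, w4, w5}): φ is true.
  w3 (successors {w3, w5}): φ is true.
  w4 (successors {w0, w1, w2, w4, w5}): φ is true.
  w5 (successors {w3, w4, w5}): φ is true.
For instance, at w3:
  At w3: ~q & r is false, []r -> q is true, so (~q & r) | ([]r -> q) is true.
    At w3: []r is true, q is true, so []r -> q is true.
      At w3: []r requires r at every successor {w3, w5}.
        At w3: r is true.
        At w5: r is true.
      So []r is true at w3.
Satisfying worlds: {w0, w1, w2, w3, w4, w5}

6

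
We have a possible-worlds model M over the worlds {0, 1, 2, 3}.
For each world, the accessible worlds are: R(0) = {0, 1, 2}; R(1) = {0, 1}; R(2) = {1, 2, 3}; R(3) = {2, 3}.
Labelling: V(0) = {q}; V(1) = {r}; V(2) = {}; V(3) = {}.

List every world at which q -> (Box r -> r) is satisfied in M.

Recall that Box ψ holds at a world iff ψ holds at every accessible world, and Dia ψ holds iff ψ holds at some accessible world.
Let φ = q -> (Box r -> r). Evaluate φ at each world:
  0 (successors {0, 1, 2}): φ is true.
  1 (successors {0, 1}): φ is true.
  2 (successors {1, 2, 3}): φ is true.
  3 (successors {2, 3}): φ is true.
For instance, at 3:
  At 3: q is false, Box r -> r is true, so q -> (Box r -> r) is true.
    At 3: Box r is false, r is false, so Box r -> r is true.
      At 3: Box r requires r at every successor {2, 3}.
        r fails at 2, so Box r is false at 3.
Satisfying worlds: {0, 1, 2, 3}

0, 1, 2, 3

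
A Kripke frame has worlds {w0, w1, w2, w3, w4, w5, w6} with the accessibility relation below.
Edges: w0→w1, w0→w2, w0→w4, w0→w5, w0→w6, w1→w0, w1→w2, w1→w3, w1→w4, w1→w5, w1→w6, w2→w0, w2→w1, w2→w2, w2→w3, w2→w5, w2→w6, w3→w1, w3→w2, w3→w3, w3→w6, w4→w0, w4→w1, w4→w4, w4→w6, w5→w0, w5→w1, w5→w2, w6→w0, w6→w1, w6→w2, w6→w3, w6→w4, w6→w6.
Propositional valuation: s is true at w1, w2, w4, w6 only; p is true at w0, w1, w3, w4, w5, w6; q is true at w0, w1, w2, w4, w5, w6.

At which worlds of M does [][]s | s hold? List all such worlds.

w1, w2, w4, w6

Let φ = [][]s | s. Evaluate φ at each world:
  w0 (successors {w1, w2, w4, w5, w6}): φ is false.
  w1 (successors {w0, w2, w3, w4, w5, w6}): φ is true.
  w2 (successors {w0, w1, w2, w3, w5, w6}): φ is true.
  w3 (successors {w1, w2, w3, w6}): φ is false.
  w4 (successors {w0, w1, w4, w6}): φ is true.
  w5 (successors {w0, w1, w2}): φ is false.
  w6 (successors {w0, w1, w2, w3, w4, w6}): φ is true.
For instance, at w2:
  At w2: [][]s is false, s is true, so [][]s | s is true.
    At w2: [][]s requires []s at every successor {w0, w1, w2, w3, w5, w6}.
      []s fails at w0, so [][]s is false at w2.
Satisfying worlds: {w1, w2, w4, w6}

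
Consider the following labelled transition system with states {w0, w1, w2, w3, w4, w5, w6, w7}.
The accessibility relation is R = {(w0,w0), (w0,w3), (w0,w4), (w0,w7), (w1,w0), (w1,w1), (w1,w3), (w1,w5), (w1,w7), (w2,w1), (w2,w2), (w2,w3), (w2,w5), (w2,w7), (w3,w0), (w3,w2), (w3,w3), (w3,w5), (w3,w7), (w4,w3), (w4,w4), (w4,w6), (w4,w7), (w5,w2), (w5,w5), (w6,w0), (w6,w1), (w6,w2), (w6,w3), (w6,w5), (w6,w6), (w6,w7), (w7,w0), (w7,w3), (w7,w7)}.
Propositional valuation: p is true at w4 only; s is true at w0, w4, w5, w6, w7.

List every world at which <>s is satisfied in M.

Let φ = <>s. Evaluate φ at each world:
  w0 (successors {w0, w3, w4, w7}): φ is true.
  w1 (successors {w0, w1, w3, w5, w7}): φ is true.
  w2 (successors {w1, w2, w3, w5, w7}): φ is true.
  w3 (successors {w0, w2, w3, w5, w7}): φ is true.
  w4 (successors {w3, w4, w6, w7}): φ is true.
  w5 (successors {w2, w5}): φ is true.
  w6 (successors {w0, w1, w2, w3, w5, w6, w7}): φ is true.
  w7 (successors {w0, w3, w7}): φ is true.
For instance, at w0:
  At w0: <>s requires s at some successor in {w0, w3, w4, w7}.
    s holds at w0, so <>s is true at w0.
Satisfying worlds: {w0, w1, w2, w3, w4, w5, w6, w7}

w0, w1, w2, w3, w4, w5, w6, w7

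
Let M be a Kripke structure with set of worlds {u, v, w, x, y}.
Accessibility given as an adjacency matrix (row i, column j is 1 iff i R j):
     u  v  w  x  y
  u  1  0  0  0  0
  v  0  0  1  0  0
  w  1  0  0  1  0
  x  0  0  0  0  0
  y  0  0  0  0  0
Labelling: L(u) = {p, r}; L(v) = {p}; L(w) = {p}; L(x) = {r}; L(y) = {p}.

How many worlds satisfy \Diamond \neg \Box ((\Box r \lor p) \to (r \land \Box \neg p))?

Let φ = \Diamond \neg \Box ((\Box r \lor p) \to (r \land \Box \neg p)). Evaluate φ at each world:
  u (successors {u}): φ is true.
  v (successors {w}): φ is true.
  w (successors {u, x}): φ is true.
  x (successors ∅): φ is false.
  y (successors ∅): φ is false.
For instance, at u:
  At u: \Diamond \neg \Box ((\Box r \lor p) \to (r \land \Box \neg p)) requires \neg \Box ((\Box r \lor p) \to (r \land \Box \neg p)) at some successor in {u}.
    \neg \Box ((\Box r \lor p) \to (r \land \Box \neg p)) holds at u, so \Diamond \neg \Box ((\Box r \lor p) \to (r \land \Box \neg p)) is true at u.
      At u: \Box ((\Box r \lor p) \to (r \land \Box \neg p)) is false, so \neg \Box ((\Box r \lor p) \to (r \land \Box \neg p)) is true.
Satisfying worlds: {u, v, w}

3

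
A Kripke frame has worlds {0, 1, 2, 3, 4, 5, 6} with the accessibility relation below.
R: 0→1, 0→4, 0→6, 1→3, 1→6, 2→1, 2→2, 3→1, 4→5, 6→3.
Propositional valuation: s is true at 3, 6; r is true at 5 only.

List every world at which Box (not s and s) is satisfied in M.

5

Let φ = Box (not s and s). Evaluate φ at each world:
  0 (successors {1, 4, 6}): φ is false.
  1 (successors {3, 6}): φ is false.
  2 (successors {1, 2}): φ is false.
  3 (successors {1}): φ is false.
  4 (successors {5}): φ is false.
  5 (successors ∅): φ is true.
  6 (successors {3}): φ is false.
For instance, at 2:
  At 2: Box (not s and s) requires not s and s at every successor {1, 2}.
    not s and s fails at 1, so Box (not s and s) is false at 2.
Satisfying worlds: {5}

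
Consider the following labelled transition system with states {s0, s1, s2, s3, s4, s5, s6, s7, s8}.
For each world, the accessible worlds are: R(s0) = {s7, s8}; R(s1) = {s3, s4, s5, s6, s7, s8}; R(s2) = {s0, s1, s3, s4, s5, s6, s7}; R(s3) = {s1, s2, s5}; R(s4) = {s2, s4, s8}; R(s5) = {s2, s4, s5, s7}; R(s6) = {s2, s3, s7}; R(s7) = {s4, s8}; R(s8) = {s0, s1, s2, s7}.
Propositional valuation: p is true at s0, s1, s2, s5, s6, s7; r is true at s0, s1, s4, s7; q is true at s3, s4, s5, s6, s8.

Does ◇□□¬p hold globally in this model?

No

Let φ = ◇□□¬p. Evaluate φ at each world:
  s0 (successors {s7, s8}): φ is false.
  s1 (successors {s3, s4, s5, s6, s7, s8}): φ is false.
  s2 (successors {s0, s1, s3, s4, s5, s6, s7}): φ is false.
  s3 (successors {s1, s2, s5}): φ is false.
  s4 (successors {s2, s4, s8}): φ is false.
  s5 (successors {s2, s4, s5, s7}): φ is false.
  s6 (successors {s2, s3, s7}): φ is false.
  s7 (successors {s4, s8}): φ is false.
  s8 (successors {s0, s1, s2, s7}): φ is false.
Detail at s0 (counterexample):
  At s0: ◇□□¬p requires □□¬p at some successor in {s7, s8}.
    At s7: □□¬p is false.
    At s8: □□¬p is false.
  So ◇□□¬p is false at s0.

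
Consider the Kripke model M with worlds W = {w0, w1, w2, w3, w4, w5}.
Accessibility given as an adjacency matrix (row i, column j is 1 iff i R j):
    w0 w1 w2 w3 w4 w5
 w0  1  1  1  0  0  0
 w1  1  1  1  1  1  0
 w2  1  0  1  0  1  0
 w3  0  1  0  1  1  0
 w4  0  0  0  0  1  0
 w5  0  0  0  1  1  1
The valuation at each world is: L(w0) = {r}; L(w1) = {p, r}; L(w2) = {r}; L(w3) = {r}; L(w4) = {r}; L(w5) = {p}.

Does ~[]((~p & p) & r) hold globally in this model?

Yes

Let φ = ~[]((~p & p) & r). Evaluate φ at each world:
  w0 (successors {w0, w1, w2}): φ is true.
  w1 (successors {w0, w1, w2, w3, w4}): φ is true.
  w2 (successors {w0, w2, w4}): φ is true.
  w3 (successors {w1, w3, w4}): φ is true.
  w4 (successors {w4}): φ is true.
  w5 (successors {w3, w4, w5}): φ is true.
For instance, at w4:
  At w4: []((~p & p) & r) is false, so ~[]((~p & p) & r) is true.
    At w4: []((~p & p) & r) requires (~p & p) & r at every successor {w4}.
      (~p & p) & r fails at w4, so []((~p & p) & r) is false at w4.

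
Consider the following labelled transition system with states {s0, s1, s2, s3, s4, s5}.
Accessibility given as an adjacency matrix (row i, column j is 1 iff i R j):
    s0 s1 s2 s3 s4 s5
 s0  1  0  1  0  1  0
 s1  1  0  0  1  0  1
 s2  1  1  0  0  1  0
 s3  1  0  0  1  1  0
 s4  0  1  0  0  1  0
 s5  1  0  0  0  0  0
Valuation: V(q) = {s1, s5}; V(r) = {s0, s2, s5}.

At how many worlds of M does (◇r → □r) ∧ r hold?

1

Let φ = (◇r → □r) ∧ r. Evaluate φ at each world:
  s0 (successors {s0, s2, s4}): φ is false.
  s1 (successors {s0, s3, s5}): φ is false.
  s2 (successors {s0, s1, s4}): φ is false.
  s3 (successors {s0, s3, s4}): φ is false.
  s4 (successors {s1, s4}): φ is false.
  s5 (successors {s0}): φ is true.
For instance, at s4:
  At s4: ◇r → □r is true, r is false, so (◇r → □r) ∧ r is false.
    At s4: ◇r is false, □r is false, so ◇r → □r is true.
      At s4: ◇r requires r at some successor in {s1, s4}.
        At s1: r is false.
        At s4: r is false.
      So ◇r is false at s4.
      At s4: □r requires r at every successor {s1, s4}.
        r fails at s1, so □r is false at s4.
Satisfying worlds: {s5}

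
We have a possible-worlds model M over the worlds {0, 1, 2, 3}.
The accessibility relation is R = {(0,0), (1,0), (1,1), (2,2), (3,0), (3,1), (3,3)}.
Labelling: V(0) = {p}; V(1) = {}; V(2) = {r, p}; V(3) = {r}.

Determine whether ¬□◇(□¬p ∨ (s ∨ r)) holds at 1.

At 1: □◇(□¬p ∨ (s ∨ r)) is false, so ¬□◇(□¬p ∨ (s ∨ r)) is true.
  At 1: □◇(□¬p ∨ (s ∨ r)) requires ◇(□¬p ∨ (s ∨ r)) at every successor {0, 1}.
    ◇(□¬p ∨ (s ∨ r)) fails at 0, so □◇(□¬p ∨ (s ∨ r)) is false at 1.
      At 0: ◇(□¬p ∨ (s ∨ r)) requires □¬p ∨ (s ∨ r) at some successor in {0}.
        At 0: □¬p ∨ (s ∨ r) is false.
      So ◇(□¬p ∨ (s ∨ r)) is false at 0.

Yes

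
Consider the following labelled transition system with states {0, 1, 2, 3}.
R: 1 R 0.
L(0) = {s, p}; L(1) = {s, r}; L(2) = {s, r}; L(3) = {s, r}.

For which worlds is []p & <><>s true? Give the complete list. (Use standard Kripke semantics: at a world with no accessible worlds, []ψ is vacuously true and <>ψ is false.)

Recall that []ψ holds at a world iff ψ holds at every accessible world, and <>ψ holds iff ψ holds at some accessible world.
Let φ = []p & <><>s. Evaluate φ at each world:
  0 (successors ∅): φ is false.
  1 (successors {0}): φ is false.
  2 (successors ∅): φ is false.
  3 (successors ∅): φ is false.
For instance, at 1:
  At 1: []p is true, <><>s is false, so []p & <><>s is false.
    At 1: []p requires p at every successor {0}.
      At 0: p is true.
    So []p is true at 1.
    At 1: <><>s requires <>s at some successor in {0}.
      At 0: <>s is false.
    So <><>s is false at 1.
Satisfying worlds: none.

none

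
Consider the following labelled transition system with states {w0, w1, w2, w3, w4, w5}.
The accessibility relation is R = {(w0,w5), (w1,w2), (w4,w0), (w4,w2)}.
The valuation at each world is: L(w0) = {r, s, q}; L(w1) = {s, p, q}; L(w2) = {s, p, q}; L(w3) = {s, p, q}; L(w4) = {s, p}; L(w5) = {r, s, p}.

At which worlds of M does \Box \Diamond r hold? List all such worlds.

Recall that \Box ψ holds at a world iff ψ holds at every accessible world, and \Diamond ψ holds iff ψ holds at some accessible world.
Let φ = \Box \Diamond r. Evaluate φ at each world:
  w0 (successors {w5}): φ is false.
  w1 (successors {w2}): φ is false.
  w2 (successors ∅): φ is true.
  w3 (successors ∅): φ is true.
  w4 (successors {w0, w2}): φ is false.
  w5 (successors ∅): φ is true.
For instance, at w1:
  At w1: \Box \Diamond r requires \Diamond r at every successor {w2}.
    \Diamond r fails at w2, so \Box \Diamond r is false at w1.
      At w2: no accessible worlds, so \Diamond r is false.
Satisfying worlds: {w2, w3, w5}

w2, w3, w5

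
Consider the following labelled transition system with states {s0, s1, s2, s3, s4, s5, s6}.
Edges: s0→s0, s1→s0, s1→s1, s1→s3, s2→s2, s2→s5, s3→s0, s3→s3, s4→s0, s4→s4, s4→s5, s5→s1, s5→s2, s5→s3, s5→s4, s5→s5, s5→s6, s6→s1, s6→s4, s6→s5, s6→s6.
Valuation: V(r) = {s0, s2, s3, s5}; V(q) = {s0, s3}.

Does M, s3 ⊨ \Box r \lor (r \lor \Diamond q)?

Yes

At s3: \Box r is true, r \lor \Diamond q is true, so \Box r \lor (r \lor \Diamond q) is true.
  At s3: \Box r requires r at every successor {s0, s3}.
    At s0: r is true.
    At s3: r is true.
  So \Box r is true at s3.
  At s3: r is true, \Diamond q is true, so r \lor \Diamond q is true.
    At s3: \Diamond q requires q at some successor in {s0, s3}.
      q holds at s0, so \Diamond q is true at s3.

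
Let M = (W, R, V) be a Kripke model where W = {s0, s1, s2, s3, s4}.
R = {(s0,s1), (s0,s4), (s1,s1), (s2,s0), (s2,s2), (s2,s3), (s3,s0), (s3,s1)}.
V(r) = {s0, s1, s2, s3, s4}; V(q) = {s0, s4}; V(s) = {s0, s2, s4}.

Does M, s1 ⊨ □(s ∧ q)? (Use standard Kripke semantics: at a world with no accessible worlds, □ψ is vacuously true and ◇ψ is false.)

At s1: □(s ∧ q) requires s ∧ q at every successor {s1}.
  s ∧ q fails at s1, so □(s ∧ q) is false at s1.

No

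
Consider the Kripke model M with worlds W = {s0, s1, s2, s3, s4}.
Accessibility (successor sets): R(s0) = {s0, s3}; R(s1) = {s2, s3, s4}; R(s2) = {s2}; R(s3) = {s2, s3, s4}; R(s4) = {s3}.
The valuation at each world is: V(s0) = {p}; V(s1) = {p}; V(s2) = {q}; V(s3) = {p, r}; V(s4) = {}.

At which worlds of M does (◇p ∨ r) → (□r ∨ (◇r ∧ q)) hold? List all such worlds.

s2, s4

Recall that □ψ holds at a world iff ψ holds at every accessible world, and ◇ψ holds iff ψ holds at some accessible world.
Let φ = (◇p ∨ r) → (□r ∨ (◇r ∧ q)). Evaluate φ at each world:
  s0 (successors {s0, s3}): φ is false.
  s1 (successors {s2, s3, s4}): φ is false.
  s2 (successors {s2}): φ is true.
  s3 (successors {s2, s3, s4}): φ is false.
  s4 (successors {s3}): φ is true.
For instance, at s1:
  At s1: ◇p ∨ r is true, □r ∨ (◇r ∧ q) is false, so (◇p ∨ r) → (□r ∨ (◇r ∧ q)) is false.
    At s1: ◇p is true, r is false, so ◇p ∨ r is true.
      At s1: ◇p requires p at some successor in {s2, s3, s4}.
        p holds at s3, so ◇p is true at s1.
    At s1: □r is false, ◇r ∧ q is false, so □r ∨ (◇r ∧ q) is false.
      At s1: □r requires r at every successor {s2, s3, s4}.
        r fails at s2, so □r is false at s1.
      At s1: ◇r is true, q is false, so ◇r ∧ q is false.
Satisfying worlds: {s2, s4}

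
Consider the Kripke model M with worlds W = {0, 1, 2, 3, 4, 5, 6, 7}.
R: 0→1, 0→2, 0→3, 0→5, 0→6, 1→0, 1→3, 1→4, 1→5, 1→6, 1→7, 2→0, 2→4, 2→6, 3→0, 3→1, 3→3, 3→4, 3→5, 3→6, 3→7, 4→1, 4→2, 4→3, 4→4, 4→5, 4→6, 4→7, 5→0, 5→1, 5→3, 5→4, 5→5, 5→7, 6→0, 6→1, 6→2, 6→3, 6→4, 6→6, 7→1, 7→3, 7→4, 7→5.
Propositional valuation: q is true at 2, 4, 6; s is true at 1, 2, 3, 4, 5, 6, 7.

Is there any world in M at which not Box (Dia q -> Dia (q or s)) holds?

Let φ = not Box (Dia q -> Dia (q or s)). Evaluate φ at each world:
  0 (successors {1, 2, 3, 5, 6}): φ is false.
  1 (successors {0, 3, 4, 5, 6, 7}): φ is false.
  2 (successors {0, 4, 6}): φ is false.
  3 (successors {0, 1, 3, 4, 5, 6, 7}): φ is false.
  4 (successors {1, 2, 3, 4, 5, 6, 7}): φ is false.
  5 (successors {0, 1, 3, 4, 5, 7}): φ is false.
  6 (successors {0, 1, 2, 3, 4, 6}): φ is false.
  7 (successors {1, 3, 4, 5}): φ is false.
For instance, at 0:
  At 0: Box (Dia q -> Dia (q or s)) is true, so not Box (Dia q -> Dia (q or s)) is false.
    At 0: Box (Dia q -> Dia (q or s)) requires Dia q -> Dia (q or s) at every successor {1, 2, 3, 5, 6}.
      At 1: Dia q -> Dia (q or s) is true.
      At 2: Dia q -> Dia (q or s) is true.
      At 3: Dia q -> Dia (q or s) is true.
      At 5: Dia q -> Dia (q or s) is true.
      At 6: Dia q -> Dia (q or s) is true.
    So Box (Dia q -> Dia (q or s)) is true at 0.

No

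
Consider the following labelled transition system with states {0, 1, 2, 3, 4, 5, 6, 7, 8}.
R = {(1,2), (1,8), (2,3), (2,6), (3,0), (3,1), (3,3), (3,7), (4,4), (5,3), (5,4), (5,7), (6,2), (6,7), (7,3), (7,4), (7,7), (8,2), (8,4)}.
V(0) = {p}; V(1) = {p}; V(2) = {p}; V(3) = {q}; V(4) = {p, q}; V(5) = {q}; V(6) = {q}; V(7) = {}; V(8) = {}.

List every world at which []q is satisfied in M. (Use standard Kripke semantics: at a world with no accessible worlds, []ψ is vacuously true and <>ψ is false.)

Recall that []ψ holds at a world iff ψ holds at every accessible world, and <>ψ holds iff ψ holds at some accessible world.
Let φ = []q. Evaluate φ at each world:
  0 (successors ∅): φ is true.
  1 (successors {2, 8}): φ is false.
  2 (successors {3, 6}): φ is true.
  3 (successors {0, 1, 3, 7}): φ is false.
  4 (successors {4}): φ is true.
  5 (successors {3, 4, 7}): φ is false.
  6 (successors {2, 7}): φ is false.
  7 (successors {3, 4, 7}): φ is false.
  8 (successors {2, 4}): φ is false.
For instance, at 2:
  At 2: []q requires q at every successor {3, 6}.
    At 3: q is true.
    At 6: q is true.
  So []q is true at 2.
Satisfying worlds: {0, 2, 4}

0, 2, 4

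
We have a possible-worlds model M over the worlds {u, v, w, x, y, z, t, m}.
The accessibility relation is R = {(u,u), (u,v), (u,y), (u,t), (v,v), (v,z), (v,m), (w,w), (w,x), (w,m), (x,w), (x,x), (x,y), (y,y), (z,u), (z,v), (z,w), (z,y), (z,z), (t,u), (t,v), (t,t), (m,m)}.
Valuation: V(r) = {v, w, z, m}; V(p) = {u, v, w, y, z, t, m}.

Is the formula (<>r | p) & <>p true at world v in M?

Yes

At v: <>r | p is true, <>p is true, so (<>r | p) & <>p is true.
  At v: <>r is true, p is true, so <>r | p is true.
    At v: <>r requires r at some successor in {v, z, m}.
      r holds at v, so <>r is true at v.
  At v: <>p requires p at some successor in {v, z, m}.
    p holds at v, so <>p is true at v.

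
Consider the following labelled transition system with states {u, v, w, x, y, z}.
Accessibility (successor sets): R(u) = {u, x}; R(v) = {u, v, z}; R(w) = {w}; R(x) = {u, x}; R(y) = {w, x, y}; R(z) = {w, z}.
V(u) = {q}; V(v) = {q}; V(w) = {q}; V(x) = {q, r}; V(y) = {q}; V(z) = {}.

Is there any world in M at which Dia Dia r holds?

Recall that Dia ψ holds at a world iff ψ holds at some accessible world.
Let φ = Dia Dia r. Evaluate φ at each world:
  u (successors {u, x}): φ is true.
  v (successors {u, v, z}): φ is true.
  w (successors {w}): φ is false.
  x (successors {u, x}): φ is true.
  y (successors {w, x, y}): φ is true.
  z (successors {w, z}): φ is false.
Detail at u (witness):
  At u: Dia Dia r requires Dia r at some successor in {u, x}.
    Dia r holds at u, so Dia Dia r is true at u.
      At u: Dia r requires r at some successor in {u, x}.
        r holds at x, so Dia r is true at u.

Yes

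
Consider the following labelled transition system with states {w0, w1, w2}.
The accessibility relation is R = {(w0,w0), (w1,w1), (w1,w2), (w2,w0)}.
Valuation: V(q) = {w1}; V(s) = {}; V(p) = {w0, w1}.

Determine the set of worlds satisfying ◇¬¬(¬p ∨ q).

Let φ = ◇¬¬(¬p ∨ q). Evaluate φ at each world:
  w0 (successors {w0}): φ is false.
  w1 (successors {w1, w2}): φ is true.
  w2 (successors {w0}): φ is false.
For instance, at w0:
  At w0: ◇¬¬(¬p ∨ q) requires ¬¬(¬p ∨ q) at some successor in {w0}.
    At w0: ¬¬(¬p ∨ q) is false.
  So ◇¬¬(¬p ∨ q) is false at w0.
Satisfying worlds: {w1}

w1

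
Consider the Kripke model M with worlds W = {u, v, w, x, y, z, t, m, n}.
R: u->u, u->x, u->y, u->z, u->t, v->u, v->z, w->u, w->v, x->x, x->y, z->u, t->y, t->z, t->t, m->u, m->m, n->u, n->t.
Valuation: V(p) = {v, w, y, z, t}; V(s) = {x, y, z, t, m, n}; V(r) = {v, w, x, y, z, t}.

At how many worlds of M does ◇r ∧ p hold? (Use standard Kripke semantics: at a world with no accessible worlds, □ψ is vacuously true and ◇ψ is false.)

3

Let φ = ◇r ∧ p. Evaluate φ at each world:
  u (successors {u, x, y, z, t}): φ is false.
  v (successors {u, z}): φ is true.
  w (successors {u, v}): φ is true.
  x (successors {x, y}): φ is false.
  y (successors ∅): φ is false.
  z (successors {u}): φ is false.
  t (successors {y, z, t}): φ is true.
  m (successors {u, m}): φ is false.
  n (successors {u, t}): φ is false.
For instance, at t:
  At t: ◇r is true, p is true, so ◇r ∧ p is true.
    At t: ◇r requires r at some successor in {y, z, t}.
      r holds at y, so ◇r is true at t.
Satisfying worlds: {v, w, t}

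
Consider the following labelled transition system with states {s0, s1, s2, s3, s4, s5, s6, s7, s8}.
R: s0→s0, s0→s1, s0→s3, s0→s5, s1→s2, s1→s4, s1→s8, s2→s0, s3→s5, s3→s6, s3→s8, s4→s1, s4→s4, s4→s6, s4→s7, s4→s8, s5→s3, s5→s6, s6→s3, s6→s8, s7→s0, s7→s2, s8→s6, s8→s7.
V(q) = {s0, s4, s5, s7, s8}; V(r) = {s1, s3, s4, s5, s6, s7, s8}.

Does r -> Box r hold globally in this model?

Recall that Box ψ holds at a world iff ψ holds at every accessible world, and Dia ψ holds iff ψ holds at some accessible world.
Let φ = r -> Box r. Evaluate φ at each world:
  s0 (successors {s0, s1, s3, s5}): φ is true.
  s1 (successors {s2, s4, s8}): φ is false.
  s2 (successors {s0}): φ is true.
  s3 (successors {s5, s6, s8}): φ is true.
  s4 (successors {s1, s4, s6, s7, s8}): φ is true.
  s5 (successors {s3, s6}): φ is true.
  s6 (successors {s3, s8}): φ is true.
  s7 (successors {s0, s2}): φ is false.
  s8 (successors {s6, s7}): φ is true.
Detail at s1 (counterexample):
  At s1: r is true, Box r is false, so r -> Box r is false.
    At s1: Box r requires r at every successor {s2, s4, s8}.
      r fails at s2, so Box r is false at s1.

No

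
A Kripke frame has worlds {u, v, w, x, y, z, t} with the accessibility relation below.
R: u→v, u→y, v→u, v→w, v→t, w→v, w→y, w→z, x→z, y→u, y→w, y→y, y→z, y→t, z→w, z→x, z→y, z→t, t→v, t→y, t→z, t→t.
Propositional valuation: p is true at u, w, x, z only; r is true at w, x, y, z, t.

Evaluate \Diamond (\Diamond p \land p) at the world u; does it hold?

At u: \Diamond (\Diamond p \land p) requires \Diamond p \land p at some successor in {v, y}.
  At v: \Diamond p \land p is false.
  At y: \Diamond p \land p is false.
So \Diamond (\Diamond p \land p) is false at u.

No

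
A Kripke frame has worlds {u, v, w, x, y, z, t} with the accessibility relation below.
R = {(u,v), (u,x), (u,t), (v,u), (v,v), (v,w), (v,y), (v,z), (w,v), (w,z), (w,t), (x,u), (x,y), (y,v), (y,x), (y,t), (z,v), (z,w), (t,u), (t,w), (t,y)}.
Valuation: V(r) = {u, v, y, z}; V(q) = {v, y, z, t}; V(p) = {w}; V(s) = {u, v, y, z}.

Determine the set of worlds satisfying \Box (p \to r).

Let φ = \Box (p \to r). Evaluate φ at each world:
  u (successors {v, x, t}): φ is true.
  v (successors {u, v, w, y, z}): φ is false.
  w (successors {v, z, t}): φ is true.
  x (successors {u, y}): φ is true.
  y (successors {v, x, t}): φ is true.
  z (successors {v, w}): φ is false.
  t (successors {u, w, y}): φ is false.
For instance, at x:
  At x: \Box (p \to r) requires p \to r at every successor {u, y}.
    At u: p \to r is true.
    At y: p \to r is true.
  So \Box (p \to r) is true at x.
Satisfying worlds: {u, w, x, y}

u, w, x, y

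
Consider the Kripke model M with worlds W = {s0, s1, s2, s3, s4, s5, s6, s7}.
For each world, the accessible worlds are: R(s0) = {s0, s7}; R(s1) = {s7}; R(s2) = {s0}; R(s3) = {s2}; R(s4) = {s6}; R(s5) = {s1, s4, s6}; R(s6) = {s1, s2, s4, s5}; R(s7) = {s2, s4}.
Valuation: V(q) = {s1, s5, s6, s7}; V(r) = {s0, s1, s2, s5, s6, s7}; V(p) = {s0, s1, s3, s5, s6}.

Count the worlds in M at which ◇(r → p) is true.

Let φ = ◇(r → p). Evaluate φ at each world:
  s0 (successors {s0, s7}): φ is true.
  s1 (successors {s7}): φ is false.
  s2 (successors {s0}): φ is true.
  s3 (successors {s2}): φ is false.
  s4 (successors {s6}): φ is true.
  s5 (successors {s1, s4, s6}): φ is true.
  s6 (successors {s1, s2, s4, s5}): φ is true.
  s7 (successors {s2, s4}): φ is true.
For instance, at s2:
  At s2: ◇(r → p) requires r → p at some successor in {s0}.
    r → p holds at s0, so ◇(r → p) is true at s2.
Satisfying worlds: {s0, s2, s4, s5, s6, s7}

6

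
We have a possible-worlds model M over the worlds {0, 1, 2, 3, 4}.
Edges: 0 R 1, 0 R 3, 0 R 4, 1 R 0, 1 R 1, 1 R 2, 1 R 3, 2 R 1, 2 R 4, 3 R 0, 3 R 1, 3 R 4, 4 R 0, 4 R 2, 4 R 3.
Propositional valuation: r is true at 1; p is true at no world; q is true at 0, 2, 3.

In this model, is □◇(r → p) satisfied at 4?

Yes

At 4: □◇(r → p) requires ◇(r → p) at every successor {0, 2, 3}.
    At 0: ◇(r → p) requires r → p at some successor in {1, 3, 4}.
      r → p holds at 3, so ◇(r → p) is true at 0.
    At 2: ◇(r → p) requires r → p at some successor in {1, 4}.
      r → p holds at 4, so ◇(r → p) is true at 2.
    At 3: ◇(r → p) requires r → p at some successor in {0, 1, 4}.
      r → p holds at 0, so ◇(r → p) is true at 3.
So □◇(r → p) is true at 4.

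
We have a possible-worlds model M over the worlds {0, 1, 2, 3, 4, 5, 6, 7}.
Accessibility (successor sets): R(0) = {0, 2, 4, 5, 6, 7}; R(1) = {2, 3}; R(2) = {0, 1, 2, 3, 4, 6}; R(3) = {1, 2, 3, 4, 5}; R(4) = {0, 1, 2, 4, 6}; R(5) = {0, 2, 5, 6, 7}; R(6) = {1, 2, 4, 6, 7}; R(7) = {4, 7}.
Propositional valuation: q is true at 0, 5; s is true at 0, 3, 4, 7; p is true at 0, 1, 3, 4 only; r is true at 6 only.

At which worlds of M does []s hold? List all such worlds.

Let φ = []s. Evaluate φ at each world:
  0 (successors {0, 2, 4, 5, 6, 7}): φ is false.
  1 (successors {2, 3}): φ is false.
  2 (successors {0, 1, 2, 3, 4, 6}): φ is false.
  3 (successors {1, 2, 3, 4, 5}): φ is false.
  4 (successors {0, 1, 2, 4, 6}): φ is false.
  5 (successors {0, 2, 5, 6, 7}): φ is false.
  6 (successors {1, 2, 4, 6, 7}): φ is false.
  7 (successors {4, 7}): φ is true.
For instance, at 2:
  At 2: []s requires s at every successor {0, 1, 2, 3, 4, 6}.
    s fails at 1, so []s is false at 2.
Satisfying worlds: {7}

7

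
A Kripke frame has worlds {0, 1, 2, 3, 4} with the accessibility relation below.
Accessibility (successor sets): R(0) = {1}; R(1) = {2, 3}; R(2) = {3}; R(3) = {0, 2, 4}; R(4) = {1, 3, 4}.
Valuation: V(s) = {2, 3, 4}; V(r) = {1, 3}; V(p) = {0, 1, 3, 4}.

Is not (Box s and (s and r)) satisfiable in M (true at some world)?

Let φ = not (Box s and (s and r)). Evaluate φ at each world:
  0 (successors {1}): φ is true.
  1 (successors {2, 3}): φ is true.
  2 (successors {3}): φ is true.
  3 (successors {0, 2, 4}): φ is true.
  4 (successors {1, 3, 4}): φ is true.
Detail at 0 (witness):
  At 0: Box s and (s and r) is false, so not (Box s and (s and r)) is true.
    At 0: Box s is false, s and r is false, so Box s and (s and r) is false.
      At 0: Box s requires s at every successor {1}.
        s fails at 1, so Box s is false at 0.

Yes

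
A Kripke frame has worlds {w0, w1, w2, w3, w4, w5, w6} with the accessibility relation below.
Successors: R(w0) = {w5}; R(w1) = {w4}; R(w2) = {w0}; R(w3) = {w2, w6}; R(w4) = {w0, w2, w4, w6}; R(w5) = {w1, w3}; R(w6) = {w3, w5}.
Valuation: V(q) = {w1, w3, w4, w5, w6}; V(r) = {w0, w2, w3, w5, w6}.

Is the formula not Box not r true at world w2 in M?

Yes

At w2: Box not r is false, so not Box not r is true.
  At w2: Box not r requires not r at every successor {w0}.
    not r fails at w0, so Box not r is false at w2.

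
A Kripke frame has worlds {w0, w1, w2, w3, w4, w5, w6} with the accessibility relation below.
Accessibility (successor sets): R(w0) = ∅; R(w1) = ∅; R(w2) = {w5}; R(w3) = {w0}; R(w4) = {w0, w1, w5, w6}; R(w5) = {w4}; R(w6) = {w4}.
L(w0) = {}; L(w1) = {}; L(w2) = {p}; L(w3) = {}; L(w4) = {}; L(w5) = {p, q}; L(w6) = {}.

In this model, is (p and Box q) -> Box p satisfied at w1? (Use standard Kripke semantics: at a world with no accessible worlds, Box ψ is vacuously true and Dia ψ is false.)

At w1: p and Box q is false, Box p is true, so (p and Box q) -> Box p is true.
  At w1: p is false, Box q is true, so p and Box q is false.
    At w1: no accessible worlds, so Box q holds vacuously.
  At w1: no accessible worlds, so Box p holds vacuously.

Yes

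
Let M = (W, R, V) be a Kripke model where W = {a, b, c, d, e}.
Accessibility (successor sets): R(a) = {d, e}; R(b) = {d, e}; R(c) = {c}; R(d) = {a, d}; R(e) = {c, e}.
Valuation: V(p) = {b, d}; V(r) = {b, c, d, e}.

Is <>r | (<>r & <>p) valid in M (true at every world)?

Yes

Let φ = <>r | (<>r & <>p). Evaluate φ at each world:
  a (successors {d, e}): φ is true.
  b (successors {d, e}): φ is true.
  c (successors {c}): φ is true.
  d (successors {a, d}): φ is true.
  e (successors {c, e}): φ is true.
For instance, at d:
  At d: <>r is true, <>r & <>p is true, so <>r | (<>r & <>p) is true.
    At d: <>r requires r at some successor in {a, d}.
      r holds at d, so <>r is true at d.
    At d: <>r is true, <>p is true, so <>r & <>p is true.
      At d: <>r requires r at some successor in {a, d}.
        r holds at d, so <>r is true at d.
      At d: <>p requires p at some successor in {a, d}.
        p holds at d, so <>p is true at d.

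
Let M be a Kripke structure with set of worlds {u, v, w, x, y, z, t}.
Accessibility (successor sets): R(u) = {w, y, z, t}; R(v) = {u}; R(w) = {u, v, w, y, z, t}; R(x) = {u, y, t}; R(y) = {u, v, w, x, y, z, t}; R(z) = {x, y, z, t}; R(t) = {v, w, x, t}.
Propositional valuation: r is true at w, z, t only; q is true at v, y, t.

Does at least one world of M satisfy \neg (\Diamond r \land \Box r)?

Yes

Let φ = \neg (\Diamond r \land \Box r). Evaluate φ at each world:
  u (successors {w, y, z, t}): φ is true.
  v (successors {u}): φ is true.
  w (successors {u, v, w, y, z, t}): φ is true.
  x (successors {u, y, t}): φ is true.
  y (successors {u, v, w, x, y, z, t}): φ is true.
  z (successors {x, y, z, t}): φ is true.
  t (successors {v, w, x, t}): φ is true.
Detail at u (witness):
  At u: \Diamond r \land \Box r is false, so \neg (\Diamond r \land \Box r) is true.
    At u: \Diamond r is true, \Box r is false, so \Diamond r \land \Box r is false.
      At u: \Diamond r requires r at some successor in {w, y, z, t}.
        r holds at w, so \Diamond r is true at u.
      At u: \Box r requires r at every successor {w, y, z, t}.
        r fails at y, so \Box r is false at u.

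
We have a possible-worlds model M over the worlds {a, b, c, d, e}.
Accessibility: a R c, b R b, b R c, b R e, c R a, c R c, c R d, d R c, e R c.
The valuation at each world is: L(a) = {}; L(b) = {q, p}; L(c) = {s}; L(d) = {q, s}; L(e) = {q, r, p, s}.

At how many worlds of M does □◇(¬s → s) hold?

5

Recall that □ψ holds at a world iff ψ holds at every accessible world, and ◇ψ holds iff ψ holds at some accessible world.
Let φ = □◇(¬s → s). Evaluate φ at each world:
  a (successors {c}): φ is true.
  b (successors {b, c, e}): φ is true.
  c (successors {a, c, d}): φ is true.
  d (successors {c}): φ is true.
  e (successors {c}): φ is true.
For instance, at e:
  At e: □◇(¬s → s) requires ◇(¬s → s) at every successor {c}.
      At c: ◇(¬s → s) requires ¬s → s at some successor in {a, c, d}.
        ¬s → s holds at c, so ◇(¬s → s) is true at c.
  So □◇(¬s → s) is true at e.
Satisfying worlds: {a, b, c, d, e}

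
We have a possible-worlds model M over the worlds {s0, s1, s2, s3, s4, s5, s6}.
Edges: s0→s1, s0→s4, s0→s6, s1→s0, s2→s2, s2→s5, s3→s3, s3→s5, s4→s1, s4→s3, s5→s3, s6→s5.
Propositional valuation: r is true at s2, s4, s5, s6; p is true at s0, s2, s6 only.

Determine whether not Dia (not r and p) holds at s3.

At s3: Dia (not r and p) is false, so not Dia (not r and p) is true.
  At s3: Dia (not r and p) requires not r and p at some successor in {s3, s5}.
    At s3: not r and p is false.
    At s5: not r and p is false.
  So Dia (not r and p) is false at s3.

Yes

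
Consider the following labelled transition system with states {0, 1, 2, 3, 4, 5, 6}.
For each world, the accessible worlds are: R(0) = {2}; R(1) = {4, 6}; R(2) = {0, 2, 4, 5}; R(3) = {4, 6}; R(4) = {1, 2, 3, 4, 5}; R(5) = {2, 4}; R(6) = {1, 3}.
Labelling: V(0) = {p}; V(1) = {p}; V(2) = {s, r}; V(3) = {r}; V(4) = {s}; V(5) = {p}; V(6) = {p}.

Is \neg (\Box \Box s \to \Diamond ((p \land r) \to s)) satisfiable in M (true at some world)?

No

Let φ = \neg (\Box \Box s \to \Diamond ((p \land r) \to s)). Evaluate φ at each world:
  0 (successors {2}): φ is false.
  1 (successors {4, 6}): φ is false.
  2 (successors {0, 2, 4, 5}): φ is false.
  3 (successors {4, 6}): φ is false.
  4 (successors {1, 2, 3, 4, 5}): φ is false.
  5 (successors {2, 4}): φ is false.
  6 (successors {1, 3}): φ is false.
For instance, at 5:
  At 5: \Box \Box s \to \Diamond ((p \land r) \to s) is true, so \neg (\Box \Box s \to \Diamond ((p \land r) \to s)) is false.
    At 5: \Box \Box s is false, \Diamond ((p \land r) \to s) is true, so \Box \Box s \to \Diamond ((p \land r) \to s) is true.
      At 5: \Box \Box s requires \Box s at every successor {2, 4}.
        \Box s fails at 2, so \Box \Box s is false at 5.
      At 5: \Diamond ((p \land r) \to s) requires (p \land r) \to s at some successor in {2, 4}.
        (p \land r) \to s holds at 2, so \Diamond ((p \land r) \to s) is true at 5.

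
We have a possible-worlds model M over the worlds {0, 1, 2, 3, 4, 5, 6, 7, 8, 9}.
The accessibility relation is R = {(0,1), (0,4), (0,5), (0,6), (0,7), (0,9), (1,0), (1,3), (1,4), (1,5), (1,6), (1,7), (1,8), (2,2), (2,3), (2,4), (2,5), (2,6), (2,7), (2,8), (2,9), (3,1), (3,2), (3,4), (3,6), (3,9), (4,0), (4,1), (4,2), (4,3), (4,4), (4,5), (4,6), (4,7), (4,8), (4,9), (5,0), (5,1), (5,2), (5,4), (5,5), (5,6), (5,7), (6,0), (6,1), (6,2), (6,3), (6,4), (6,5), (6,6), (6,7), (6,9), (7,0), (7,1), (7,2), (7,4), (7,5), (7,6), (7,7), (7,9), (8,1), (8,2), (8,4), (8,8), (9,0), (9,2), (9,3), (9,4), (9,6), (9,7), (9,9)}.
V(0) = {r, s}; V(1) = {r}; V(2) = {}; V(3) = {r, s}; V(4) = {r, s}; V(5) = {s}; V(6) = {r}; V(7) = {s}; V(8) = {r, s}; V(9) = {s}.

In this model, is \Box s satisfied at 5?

No

At 5: \Box s requires s at every successor {0, 1, 2, 4, 5, 6, 7}.
  s fails at 1, so \Box s is false at 5.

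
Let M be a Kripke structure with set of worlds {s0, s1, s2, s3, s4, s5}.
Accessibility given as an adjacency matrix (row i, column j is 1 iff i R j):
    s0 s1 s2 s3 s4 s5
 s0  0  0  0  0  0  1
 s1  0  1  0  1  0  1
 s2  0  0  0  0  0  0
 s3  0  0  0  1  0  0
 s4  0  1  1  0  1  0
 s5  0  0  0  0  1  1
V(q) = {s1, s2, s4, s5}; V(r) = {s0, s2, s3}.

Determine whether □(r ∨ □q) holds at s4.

Recall that □ψ holds at a world iff ψ holds at every accessible world, and ◇ψ holds iff ψ holds at some accessible world.
At s4: □(r ∨ □q) requires r ∨ □q at every successor {s1, s2, s4}.
  r ∨ □q fails at s1, so □(r ∨ □q) is false at s4.
    At s1: r is false, □q is false, so r ∨ □q is false.
      At s1: □q requires q at every successor {s1, s3, s5}.
        q fails at s3, so □q is false at s1.

No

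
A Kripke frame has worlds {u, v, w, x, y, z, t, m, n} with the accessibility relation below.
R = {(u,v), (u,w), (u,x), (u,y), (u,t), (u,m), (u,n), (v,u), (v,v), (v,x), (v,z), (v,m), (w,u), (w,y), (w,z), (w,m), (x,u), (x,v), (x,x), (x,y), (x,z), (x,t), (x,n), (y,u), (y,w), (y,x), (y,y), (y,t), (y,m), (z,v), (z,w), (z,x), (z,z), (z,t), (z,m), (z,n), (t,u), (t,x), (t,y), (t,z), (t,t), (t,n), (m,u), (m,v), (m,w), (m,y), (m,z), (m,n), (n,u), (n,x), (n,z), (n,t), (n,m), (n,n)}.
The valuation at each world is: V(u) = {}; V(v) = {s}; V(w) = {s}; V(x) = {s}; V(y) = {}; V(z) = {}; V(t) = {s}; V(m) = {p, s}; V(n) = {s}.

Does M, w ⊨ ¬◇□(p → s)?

No

At w: ◇□(p → s) is true, so ¬◇□(p → s) is false.
  At w: ◇□(p → s) requires □(p → s) at some successor in {u, y, z, m}.
    □(p → s) holds at u, so ◇□(p → s) is true at w.
      At u: □(p → s) requires p → s at every successor {v, w, x, y, t, m, n}.
        At v: p → s is true.
        At w: p → s is true.
        At x: p → s is true.
        At y: p → s is true.
        At t: p → s is true.
        At m: p → s is true.
        At n: p → s is true.
      So □(p → s) is true at u.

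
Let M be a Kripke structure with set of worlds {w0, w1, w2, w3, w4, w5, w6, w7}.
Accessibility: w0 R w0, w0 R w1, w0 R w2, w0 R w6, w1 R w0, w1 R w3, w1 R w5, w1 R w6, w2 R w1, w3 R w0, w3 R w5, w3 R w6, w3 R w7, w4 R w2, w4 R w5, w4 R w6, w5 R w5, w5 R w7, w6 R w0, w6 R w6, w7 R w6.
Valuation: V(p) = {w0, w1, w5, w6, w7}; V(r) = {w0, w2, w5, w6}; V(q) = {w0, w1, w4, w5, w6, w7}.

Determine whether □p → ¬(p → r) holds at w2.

No

At w2: □p is true, ¬(p → r) is false, so □p → ¬(p → r) is false.
  At w2: □p requires p at every successor {w1}.
    At w1: p is true.
  So □p is true at w2.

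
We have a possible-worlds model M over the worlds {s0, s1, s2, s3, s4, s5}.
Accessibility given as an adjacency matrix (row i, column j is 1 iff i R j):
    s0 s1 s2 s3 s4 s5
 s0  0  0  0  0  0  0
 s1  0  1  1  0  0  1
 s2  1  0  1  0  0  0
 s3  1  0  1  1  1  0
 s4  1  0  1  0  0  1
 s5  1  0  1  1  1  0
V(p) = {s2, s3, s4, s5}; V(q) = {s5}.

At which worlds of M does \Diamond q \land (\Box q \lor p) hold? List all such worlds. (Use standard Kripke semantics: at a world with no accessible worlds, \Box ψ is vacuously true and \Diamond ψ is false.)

Let φ = \Diamond q \land (\Box q \lor p). Evaluate φ at each world:
  s0 (successors ∅): φ is false.
  s1 (successors {s1, s2, s5}): φ is false.
  s2 (successors {s0, s2}): φ is false.
  s3 (successors {s0, s2, s3, s4}): φ is false.
  s4 (successors {s0, s2, s5}): φ is true.
  s5 (successors {s0, s2, s3, s4}): φ is false.
For instance, at s2:
  At s2: \Diamond q is false, \Box q \lor p is true, so \Diamond q \land (\Box q \lor p) is false.
    At s2: \Diamond q requires q at some successor in {s0, s2}.
      At s0: q is false.
      At s2: q is false.
    So \Diamond q is false at s2.
    At s2: \Box q is false, p is true, so \Box q \lor p is true.
      At s2: \Box q requires q at every successor {s0, s2}.
        q fails at s0, so \Box q is false at s2.
Satisfying worlds: {s4}

s4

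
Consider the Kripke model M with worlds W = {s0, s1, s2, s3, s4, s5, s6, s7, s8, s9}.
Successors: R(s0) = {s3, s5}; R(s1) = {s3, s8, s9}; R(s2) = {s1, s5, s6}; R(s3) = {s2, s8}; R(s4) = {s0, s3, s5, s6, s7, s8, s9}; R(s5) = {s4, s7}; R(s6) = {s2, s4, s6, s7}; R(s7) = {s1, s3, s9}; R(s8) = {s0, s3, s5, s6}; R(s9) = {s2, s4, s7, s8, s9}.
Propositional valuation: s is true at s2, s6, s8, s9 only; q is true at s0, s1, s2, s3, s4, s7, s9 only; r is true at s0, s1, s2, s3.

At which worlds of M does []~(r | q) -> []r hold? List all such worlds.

s0, s1, s2, s3, s4, s5, s6, s7, s8, s9

Recall that []ψ holds at a world iff ψ holds at every accessible world, and <>ψ holds iff ψ holds at some accessible world.
Let φ = []~(r | q) -> []r. Evaluate φ at each world:
  s0 (successors {s3, s5}): φ is true.
  s1 (successors {s3, s8, s9}): φ is true.
  s2 (successors {s1, s5, s6}): φ is true.
  s3 (successors {s2, s8}): φ is true.
  s4 (successors {s0, s3, s5, s6, s7, s8, s9}): φ is true.
  s5 (successors {s4, s7}): φ is true.
  s6 (successors {s2, s4, s6, s7}): φ is true.
  s7 (successors {s1, s3, s9}): φ is true.
  s8 (successors {s0, s3, s5, s6}): φ is true.
  s9 (successors {s2, s4, s7, s8, s9}): φ is true.
For instance, at s4:
  At s4: []~(r | q) is false, []r is false, so []~(r | q) -> []r is true.
    At s4: []~(r | q) requires ~(r | q) at every successor {s0, s3, s5, s6, s7, s8, s9}.
      ~(r | q) fails at s0, so []~(r | q) is false at s4.
    At s4: []r requires r at every successor {s0, s3, s5, s6, s7, s8, s9}.
      r fails at s5, so []r is false at s4.
Satisfying worlds: {s0, s1, s2, s3, s4, s5, s6, s7, s8, s9}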